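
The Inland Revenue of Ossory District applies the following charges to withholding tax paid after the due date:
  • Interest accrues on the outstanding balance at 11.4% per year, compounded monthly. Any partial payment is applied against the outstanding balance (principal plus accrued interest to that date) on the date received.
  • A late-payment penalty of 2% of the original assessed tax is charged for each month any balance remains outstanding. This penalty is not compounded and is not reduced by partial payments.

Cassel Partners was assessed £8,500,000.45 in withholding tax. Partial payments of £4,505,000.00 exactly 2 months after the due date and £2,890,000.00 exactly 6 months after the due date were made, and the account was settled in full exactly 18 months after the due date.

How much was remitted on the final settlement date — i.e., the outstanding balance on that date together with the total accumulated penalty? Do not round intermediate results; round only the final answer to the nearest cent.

£4,659,023.48

Monthly rate = 11.4% ÷ 12 = 0.95%
Balance at month 2: £8,500,000.4500 × (1 + 0.0095)^2 = £8,662,267.5836…
After £4,505,000.00 payment: £8,662,267.5836… − £4,505,000.00 = £4,157,267.5836…
Balance at month 6: £4,157,267.5836… × (1 + 0.0095)^4 = £4,317,509.2034…
After £2,890,000.00 payment: £4,317,509.2034… − £2,890,000.00 = £1,427,509.2034…
Balance at month 18: £1,427,509.2034… × (1 + 0.0095)^12 = £1,599,023.3154…
Penalty: 18 × 2% × £8,500,000.45 = £3,060,000.16…
Final settlement = outstanding balance + penalty = £1,599,023.3154… + £3,060,000.16… = £4,659,023.48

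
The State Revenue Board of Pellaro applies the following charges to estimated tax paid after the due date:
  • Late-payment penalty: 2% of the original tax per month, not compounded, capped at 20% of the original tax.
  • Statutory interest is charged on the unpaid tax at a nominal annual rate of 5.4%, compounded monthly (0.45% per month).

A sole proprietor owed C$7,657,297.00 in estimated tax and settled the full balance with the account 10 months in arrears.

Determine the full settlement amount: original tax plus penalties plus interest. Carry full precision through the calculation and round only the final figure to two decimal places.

Penalty (uncapped): 10 × 2% × C$7,657,297.00 = C$1,531,459.40; cap = 20% × C$7,657,297.00 = C$1,531,459.40 → penalty = C$1,531,459.40
Interest: C$7,657,297.00 × ((1 + 0.0045)^10 − 1) = C$7,657,297.00 × 0.0459223… = C$351,640.4724…
Total = C$7,657,297.00 + C$1,531,459.4000 + C$351,640.4724… = C$9,540,396.87

C$9,540,396.87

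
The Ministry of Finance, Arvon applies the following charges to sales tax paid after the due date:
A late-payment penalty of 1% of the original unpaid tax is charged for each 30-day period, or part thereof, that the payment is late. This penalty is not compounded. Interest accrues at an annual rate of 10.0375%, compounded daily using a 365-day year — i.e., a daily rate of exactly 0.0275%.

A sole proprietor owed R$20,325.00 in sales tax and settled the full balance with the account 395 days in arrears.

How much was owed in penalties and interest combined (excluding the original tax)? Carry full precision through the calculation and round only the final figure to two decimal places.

R$5,177.34

Penalty periods: ⌈395/30⌉ = 14; penalty = 14 × 1% × R$20,325.00 = R$2,845.50
Interest: R$20,325.00 × ((1 + 0.000275)^395 − 1) = R$20,325.00 × 0.11472760… = R$2,331.8384…
Penalties + interest = R$2,845.5000 + R$2,331.8384… = R$5,177.34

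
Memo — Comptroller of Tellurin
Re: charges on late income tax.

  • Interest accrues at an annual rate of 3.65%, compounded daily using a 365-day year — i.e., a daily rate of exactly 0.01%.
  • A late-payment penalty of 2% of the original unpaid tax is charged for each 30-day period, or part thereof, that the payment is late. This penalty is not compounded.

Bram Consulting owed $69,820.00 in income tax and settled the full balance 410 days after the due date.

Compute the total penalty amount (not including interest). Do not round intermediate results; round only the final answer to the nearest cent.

Penalty periods: ⌈410/30⌉ = 14; penalty = 14 × 2% × $69,820.00 = $19,549.60

$19,549.60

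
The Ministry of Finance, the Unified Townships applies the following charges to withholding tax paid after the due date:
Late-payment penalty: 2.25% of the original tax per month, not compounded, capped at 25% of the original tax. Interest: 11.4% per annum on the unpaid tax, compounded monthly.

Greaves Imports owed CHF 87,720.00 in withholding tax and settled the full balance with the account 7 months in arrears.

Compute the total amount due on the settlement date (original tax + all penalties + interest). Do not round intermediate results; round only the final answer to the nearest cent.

CHF 107,538.19

Penalty: 7 × 2.25% × CHF 87,720.00 = CHF 13,815.90 (below the 25% cap of CHF 21,930.00)
Interest (11.4%/yr ÷ 12 = 0.95%/month): CHF 87,720.00 × ((1 + 0.0095)^7 − 1) = CHF 6,002.2888…
Total = CHF 87,720.00 + CHF 13,815.9000 + CHF 6,002.2888… = CHF 107,538.19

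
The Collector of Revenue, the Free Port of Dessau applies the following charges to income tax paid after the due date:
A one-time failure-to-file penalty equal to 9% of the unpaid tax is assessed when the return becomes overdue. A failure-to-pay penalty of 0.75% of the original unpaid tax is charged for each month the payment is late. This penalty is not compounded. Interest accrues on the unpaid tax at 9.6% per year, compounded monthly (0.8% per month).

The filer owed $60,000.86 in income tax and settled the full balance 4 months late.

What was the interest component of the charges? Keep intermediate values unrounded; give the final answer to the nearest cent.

Interest: $60,000.86 × ((1 + 0.008)^4 − 1) = $60,000.86 × 0.0323861… = $1,943.1910…

$1,943.19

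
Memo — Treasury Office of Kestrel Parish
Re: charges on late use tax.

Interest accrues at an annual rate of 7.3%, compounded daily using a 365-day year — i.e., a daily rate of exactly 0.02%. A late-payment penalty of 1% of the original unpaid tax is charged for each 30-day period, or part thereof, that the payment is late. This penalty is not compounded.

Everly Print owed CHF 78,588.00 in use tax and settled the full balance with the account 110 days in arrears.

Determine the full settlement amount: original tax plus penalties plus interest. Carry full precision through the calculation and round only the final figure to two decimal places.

Penalty periods: ⌈110/30⌉ = 4; penalty = 4 × 1% × CHF 78,588.00 = CHF 3,143.52
Interest: CHF 78,588.00 × ((1 + 0.0002)^110 − 1) = CHF 78,588.00 × 0.02224154… = CHF 1,747.9178…
Total = CHF 78,588.00 + CHF 3,143.5200 + CHF 1,747.9178… = CHF 83,479.44

CHF 83,479.44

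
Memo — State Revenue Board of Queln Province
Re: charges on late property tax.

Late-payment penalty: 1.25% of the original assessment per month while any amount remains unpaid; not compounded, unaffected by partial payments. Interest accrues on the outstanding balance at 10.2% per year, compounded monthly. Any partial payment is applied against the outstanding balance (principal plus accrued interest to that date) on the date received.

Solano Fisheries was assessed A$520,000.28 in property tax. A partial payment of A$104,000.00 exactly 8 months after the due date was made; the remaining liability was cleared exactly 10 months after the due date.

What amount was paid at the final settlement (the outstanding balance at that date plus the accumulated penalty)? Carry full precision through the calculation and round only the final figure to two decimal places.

A$525,154.37

Monthly rate = 10.2% ÷ 12 = 0.85%
Balance at month 8: A$520,000.2800 × (1 + 0.0085)^8 = A$556,430.3342…
After A$104,000.00 payment: A$556,430.3342… − A$104,000.00 = A$452,430.3342…
Balance at month 10: A$452,430.3342… × (1 + 0.0085)^2 = A$460,154.3380…
Penalty: 10 × 1.25% × A$520,000.28 = A$65,000.04…
Final settlement = outstanding balance + penalty = A$460,154.3380… + A$65,000.04… = A$525,154.37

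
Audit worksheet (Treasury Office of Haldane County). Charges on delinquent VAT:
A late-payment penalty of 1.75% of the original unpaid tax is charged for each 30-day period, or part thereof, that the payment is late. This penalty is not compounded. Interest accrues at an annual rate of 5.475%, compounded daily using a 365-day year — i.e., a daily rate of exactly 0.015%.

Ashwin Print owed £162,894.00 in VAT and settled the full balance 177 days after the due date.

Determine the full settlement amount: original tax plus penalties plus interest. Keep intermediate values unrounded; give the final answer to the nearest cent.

Penalty periods: ⌈177/30⌉ = 6; penalty = 6 × 1.75% × £162,894.00 = £17,103.87
Interest: £162,894.00 × ((1 + 0.00015)^177 − 1) = £162,894.00 × 0.02690355… = £4,382.4263…
Total = £162,894.00 + £17,103.8700 + £4,382.4263… = £184,380.30

£184,380.30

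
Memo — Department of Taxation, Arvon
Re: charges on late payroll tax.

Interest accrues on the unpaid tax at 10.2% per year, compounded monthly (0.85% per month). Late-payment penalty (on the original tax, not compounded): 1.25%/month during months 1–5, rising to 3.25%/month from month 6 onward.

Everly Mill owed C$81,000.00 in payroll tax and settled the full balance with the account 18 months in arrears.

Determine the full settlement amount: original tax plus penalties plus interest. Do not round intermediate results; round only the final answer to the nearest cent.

C$133,615.31

Penalty, months 1–5: 5 × 1.25% × C$81,000.00 = C$5,062.50
Penalty, months 6–18: 13 × 3.25% × C$81,000.00 = C$34,222.50
Interest: C$81,000.00 × ((1 + 0.0085)^18 − 1) = C$81,000.00 × 0.1645717… = C$13,330.3107…
Total = C$81,000.00 + C$39,285.0000 + C$13,330.3107… = C$133,615.31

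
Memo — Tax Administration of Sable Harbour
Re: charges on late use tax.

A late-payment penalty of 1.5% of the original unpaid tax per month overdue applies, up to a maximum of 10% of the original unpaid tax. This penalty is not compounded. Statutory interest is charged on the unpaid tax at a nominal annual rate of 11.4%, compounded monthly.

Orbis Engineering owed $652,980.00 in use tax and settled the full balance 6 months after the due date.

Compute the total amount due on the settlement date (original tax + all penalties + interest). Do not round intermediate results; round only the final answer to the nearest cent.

Penalty: 6 × 1.5% × $652,980.00 = $58,768.20 (below the 10% cap of $65,298.00)
Interest (11.4%/yr ÷ 12 = 0.95%/month): $652,980.00 × ((1 + 0.0095)^6 − 1) = $38,115.1087…
Total = $652,980.00 + $58,768.2000 + $38,115.1087… = $749,863.31

$749,863.31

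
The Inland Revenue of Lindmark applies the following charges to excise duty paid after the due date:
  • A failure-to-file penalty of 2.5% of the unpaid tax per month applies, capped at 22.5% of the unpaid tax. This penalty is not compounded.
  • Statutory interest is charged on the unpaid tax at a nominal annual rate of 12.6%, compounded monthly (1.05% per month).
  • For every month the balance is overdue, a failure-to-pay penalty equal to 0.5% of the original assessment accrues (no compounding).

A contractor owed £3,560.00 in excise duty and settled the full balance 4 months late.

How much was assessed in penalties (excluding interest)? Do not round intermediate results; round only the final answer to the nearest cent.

£427.20

Failure-to-file: 4 × 2.5% × £3,560.00 = £356.00 (under the 22.5% cap)
Failure-to-pay penalty: 4 × 0.5% × £3,560.00 = £71.20
Total penalty = £356.00 + £71.20 = £427.20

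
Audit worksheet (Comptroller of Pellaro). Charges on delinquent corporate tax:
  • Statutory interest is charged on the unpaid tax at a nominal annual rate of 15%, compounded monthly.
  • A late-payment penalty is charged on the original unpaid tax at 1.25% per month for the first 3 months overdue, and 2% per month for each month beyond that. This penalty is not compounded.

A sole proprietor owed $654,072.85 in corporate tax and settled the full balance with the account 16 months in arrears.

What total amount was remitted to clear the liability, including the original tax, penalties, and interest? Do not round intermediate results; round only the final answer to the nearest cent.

$992,483.31

Penalty, months 1–3: 3 × 1.25% × $654,072.85 = $24,527.73…
Penalty, months 4–16: 13 × 2% × $654,072.85 = $170,058.94…
Interest (15%/yr ÷ 12 = 1.25%/month): $654,072.85 × ((1 + 0.0125)^16 − 1) = $143,823.7832…
Total = $654,072.85 + $194,586.6729… + $143,823.7832… = $992,483.31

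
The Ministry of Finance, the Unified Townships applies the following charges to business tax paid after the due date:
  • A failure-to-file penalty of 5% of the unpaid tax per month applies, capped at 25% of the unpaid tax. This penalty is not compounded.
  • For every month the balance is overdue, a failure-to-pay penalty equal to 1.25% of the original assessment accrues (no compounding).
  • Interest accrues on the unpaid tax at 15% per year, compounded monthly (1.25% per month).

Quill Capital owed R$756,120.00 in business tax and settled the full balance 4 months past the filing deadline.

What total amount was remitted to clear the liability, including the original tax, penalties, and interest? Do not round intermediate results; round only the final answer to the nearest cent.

R$983,670.79

Failure-to-file: 4 × 5% × R$756,120.00 = R$151,224.00 (under the 25% cap)
Failure-to-pay penalty: 4 × 1.25% × R$756,120.00 = R$37,806.00
Interest: R$756,120.00 × ((1 + 0.0125)^4 − 1) = R$756,120.00 × 0.0509453… = R$38,520.7881…
Total = R$756,120.00 + R$189,030.0000 + R$38,520.7881… = R$983,670.79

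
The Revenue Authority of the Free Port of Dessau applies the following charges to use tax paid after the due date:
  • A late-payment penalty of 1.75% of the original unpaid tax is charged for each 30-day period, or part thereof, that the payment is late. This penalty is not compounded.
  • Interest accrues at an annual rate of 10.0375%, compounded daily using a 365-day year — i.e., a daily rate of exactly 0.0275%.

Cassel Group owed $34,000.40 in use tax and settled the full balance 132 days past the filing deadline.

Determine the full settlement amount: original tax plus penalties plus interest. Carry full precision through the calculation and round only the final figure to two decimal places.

$38,232.15

Penalty periods: ⌈132/30⌉ = 5; penalty = 5 × 1.75% × $34,000.40 = $2,975.04…
Interest: $34,000.40 × ((1 + 0.000275)^132 − 1) = $34,000.40 × 0.03696172… = $1,256.7131…
Total = $34,000.40 + $2,975.0350 + $1,256.7131… = $38,232.15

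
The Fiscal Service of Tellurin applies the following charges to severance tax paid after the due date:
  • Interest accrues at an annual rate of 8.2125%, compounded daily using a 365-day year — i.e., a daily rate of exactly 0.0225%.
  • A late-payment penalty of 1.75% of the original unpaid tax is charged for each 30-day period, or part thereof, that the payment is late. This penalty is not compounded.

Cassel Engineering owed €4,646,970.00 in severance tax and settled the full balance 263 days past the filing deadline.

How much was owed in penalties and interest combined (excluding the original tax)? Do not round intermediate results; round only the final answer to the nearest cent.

€1,015,148.40

Penalty periods: ⌈263/30⌉ = 9; penalty = 9 × 1.75% × €4,646,970.00 = €731,897.78…
Interest: €4,646,970.00 × ((1 + 0.000225)^263 − 1) = €4,646,970.00 × 0.06095383… = €283,250.6227…
Penalties + interest = €731,897.7750 + €283,250.6227… = €1,015,148.40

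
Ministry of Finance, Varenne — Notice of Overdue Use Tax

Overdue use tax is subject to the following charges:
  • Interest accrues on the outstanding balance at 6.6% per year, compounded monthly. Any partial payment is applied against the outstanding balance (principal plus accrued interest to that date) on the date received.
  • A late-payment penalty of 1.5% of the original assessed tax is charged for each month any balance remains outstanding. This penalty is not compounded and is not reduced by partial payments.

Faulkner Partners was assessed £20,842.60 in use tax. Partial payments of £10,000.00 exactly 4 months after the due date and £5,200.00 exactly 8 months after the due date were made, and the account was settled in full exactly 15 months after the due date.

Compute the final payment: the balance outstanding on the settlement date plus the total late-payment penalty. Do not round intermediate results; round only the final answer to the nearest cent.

Monthly rate = 6.6% ÷ 12 = 0.55%
Balance at month 4: £20,842.6000 × (1 + 0.0055)^4 = £21,304.9340…
After £10,000.00 payment: £21,304.9340… − £10,000.00 = £11,304.9340…
Balance at month 8: £11,304.9340… × (1 + 0.0055)^4 = £11,555.7019…
After £5,200.00 payment: £11,555.7019… − £5,200.00 = £6,355.7019…
Balance at month 15: £6,355.7019… × (1 + 0.0055)^7 = £6,604.4711…
Penalty: 15 × 1.5% × £20,842.60 = £4,689.59…
Final settlement = outstanding balance + penalty = £6,604.4711… + £4,689.59… = £11,294.06

£11,294.06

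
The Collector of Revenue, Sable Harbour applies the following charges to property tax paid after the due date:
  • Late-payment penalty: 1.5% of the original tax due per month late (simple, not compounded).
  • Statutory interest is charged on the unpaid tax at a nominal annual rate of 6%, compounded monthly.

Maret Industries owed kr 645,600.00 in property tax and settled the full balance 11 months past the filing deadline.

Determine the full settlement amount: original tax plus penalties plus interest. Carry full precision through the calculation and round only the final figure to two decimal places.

Late-payment penalty = 1.5% × kr 645,600.00 × 11 mo = kr 106,524.00
Interest (6%/yr ÷ 12 = 0.5%/month): kr 645,600.00 × ((1 + 0.005)^11 − 1) = kr 36,409.1496…
Total = kr 645,600.00 + kr 106,524.0000 + kr 36,409.1496… = kr 788,533.15

kr 788,533.15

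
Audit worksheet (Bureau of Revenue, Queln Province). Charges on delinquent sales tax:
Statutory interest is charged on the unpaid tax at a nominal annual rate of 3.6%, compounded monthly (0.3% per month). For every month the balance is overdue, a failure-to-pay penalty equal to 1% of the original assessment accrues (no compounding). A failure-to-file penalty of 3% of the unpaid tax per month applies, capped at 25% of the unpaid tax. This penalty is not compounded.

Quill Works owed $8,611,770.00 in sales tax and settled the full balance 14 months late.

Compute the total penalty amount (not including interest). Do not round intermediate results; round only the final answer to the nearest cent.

$3,358,590.30

Failure-to-file: 14 × 3% × $8,611,770.00 = $3,616,943.40, capped at 25% × $8,611,770.00 = $2,152,942.50
Failure-to-pay penalty: 14 × 1% × $8,611,770.00 = $1,205,647.80
Total penalty = $2,152,942.50 + $1,205,647.80 = $3,358,590.30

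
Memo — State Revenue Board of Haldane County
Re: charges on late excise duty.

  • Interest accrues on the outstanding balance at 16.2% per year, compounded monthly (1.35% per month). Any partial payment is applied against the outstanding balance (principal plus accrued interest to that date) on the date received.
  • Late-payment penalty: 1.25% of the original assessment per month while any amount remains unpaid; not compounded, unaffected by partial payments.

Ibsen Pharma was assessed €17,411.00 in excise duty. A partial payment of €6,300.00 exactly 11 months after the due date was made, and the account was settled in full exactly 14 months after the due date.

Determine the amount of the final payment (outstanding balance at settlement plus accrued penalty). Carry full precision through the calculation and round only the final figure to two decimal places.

€17,494.94

Balance at month 11: €17,411.0000 × (1 + 0.0135)^11 = €20,178.3197…
After €6,300.00 payment: €20,178.3197… − €6,300.00 = €13,878.3197…
Balance at month 14: €13,878.3197… × (1 + 0.0135)^3 = €14,448.0138…
Penalty: 14 × 1.25% × €17,411.00 = €3,046.93…
Final settlement = outstanding balance + penalty = €14,448.0138… + €3,046.93… = €17,494.94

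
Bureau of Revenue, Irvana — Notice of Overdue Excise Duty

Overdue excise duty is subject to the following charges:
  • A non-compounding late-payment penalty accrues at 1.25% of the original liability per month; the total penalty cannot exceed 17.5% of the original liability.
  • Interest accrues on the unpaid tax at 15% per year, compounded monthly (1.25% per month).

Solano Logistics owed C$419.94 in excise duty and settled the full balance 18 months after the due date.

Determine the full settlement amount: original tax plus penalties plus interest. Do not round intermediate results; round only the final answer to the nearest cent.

Penalty (uncapped): 18 × 1.25% × C$419.94 = C$94.49…; cap = 17.5% × C$419.94 = C$73.49… → penalty = C$73.49…
Interest: C$419.94 × ((1 + 0.0125)^18 − 1) = C$419.94 × 0.2505774… = C$105.2275…
Total = C$419.94 + C$73.4895 + C$105.2275… = C$598.66

C$598.66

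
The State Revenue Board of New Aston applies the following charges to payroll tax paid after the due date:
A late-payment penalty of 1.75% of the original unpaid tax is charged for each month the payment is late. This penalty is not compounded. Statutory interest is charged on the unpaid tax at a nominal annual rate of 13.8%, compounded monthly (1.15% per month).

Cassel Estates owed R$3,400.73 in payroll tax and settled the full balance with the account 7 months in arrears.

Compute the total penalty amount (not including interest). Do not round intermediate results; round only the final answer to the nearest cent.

R$416.59

Late-payment penalty = 1.75% × R$3,400.73 × 7 mo = R$416.59…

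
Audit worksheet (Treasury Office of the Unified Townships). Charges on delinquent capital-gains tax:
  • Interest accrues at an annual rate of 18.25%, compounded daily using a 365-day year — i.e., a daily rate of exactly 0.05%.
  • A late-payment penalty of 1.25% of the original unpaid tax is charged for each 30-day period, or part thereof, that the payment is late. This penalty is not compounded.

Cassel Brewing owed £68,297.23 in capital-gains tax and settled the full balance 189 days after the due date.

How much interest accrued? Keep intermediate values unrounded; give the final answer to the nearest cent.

£6,767.11

Interest: £68,297.23 × ((1 + 0.0005)^189 − 1) = £68,297.23 × 0.09908321… = £6,767.1085…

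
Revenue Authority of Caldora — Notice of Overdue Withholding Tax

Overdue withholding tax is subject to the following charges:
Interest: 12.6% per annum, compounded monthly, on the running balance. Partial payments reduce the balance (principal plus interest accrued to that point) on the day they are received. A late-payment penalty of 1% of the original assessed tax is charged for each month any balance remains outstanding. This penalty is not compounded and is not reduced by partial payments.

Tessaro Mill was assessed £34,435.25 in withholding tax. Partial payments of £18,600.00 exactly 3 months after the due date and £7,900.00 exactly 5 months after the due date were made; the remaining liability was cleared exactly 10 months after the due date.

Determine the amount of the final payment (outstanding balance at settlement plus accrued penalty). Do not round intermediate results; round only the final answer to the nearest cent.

Monthly rate = 12.6% ÷ 12 = 1.05%
Balance at month 3: £34,435.2500 × (1 + 0.0105)^3 = £35,531.3897…
After £18,600.00 payment: £35,531.3897… − £18,600.00 = £16,931.3897…
Balance at month 5: £16,931.3897… × (1 + 0.0105)^2 = £17,288.8156…
After £7,900.00 payment: £17,288.8156… − £7,900.00 = £9,388.8156…
Balance at month 10: £9,388.8156… × (1 + 0.0105)^5 = £9,892.1888…
Penalty: 10 × 1% × £34,435.25 = £3,443.53…
Final settlement = outstanding balance + penalty = £9,892.1888… + £3,443.53… = £13,335.71

£13,335.71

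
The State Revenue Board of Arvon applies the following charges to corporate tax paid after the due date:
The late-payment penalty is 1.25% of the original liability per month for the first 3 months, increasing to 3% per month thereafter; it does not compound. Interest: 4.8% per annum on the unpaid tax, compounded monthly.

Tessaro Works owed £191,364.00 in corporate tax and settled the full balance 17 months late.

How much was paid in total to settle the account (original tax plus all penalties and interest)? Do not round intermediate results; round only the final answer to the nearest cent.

£292,350.64

Penalty, months 1–3: 3 × 1.25% × £191,364.00 = £7,176.15
Penalty, months 4–17: 14 × 3% × £191,364.00 = £80,372.88
Interest (4.8%/yr ÷ 12 = 0.4%/month): £191,364.00 × ((1 + 0.004)^17 − 1) = £13,437.6060…
Total = £191,364.00 + £87,549.0300 + £13,437.6060… = £292,350.64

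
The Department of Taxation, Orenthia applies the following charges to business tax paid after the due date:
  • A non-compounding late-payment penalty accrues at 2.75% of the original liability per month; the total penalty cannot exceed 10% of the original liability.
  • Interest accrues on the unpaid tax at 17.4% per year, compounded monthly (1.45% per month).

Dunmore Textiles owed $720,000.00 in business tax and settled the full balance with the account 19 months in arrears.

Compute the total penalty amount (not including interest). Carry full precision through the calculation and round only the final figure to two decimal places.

Penalty (uncapped): 19 × 2.75% × $720,000.00 = $376,200.00; cap = 10% × $720,000.00 = $72,000.00 → penalty = $72,000.00

$72,000.00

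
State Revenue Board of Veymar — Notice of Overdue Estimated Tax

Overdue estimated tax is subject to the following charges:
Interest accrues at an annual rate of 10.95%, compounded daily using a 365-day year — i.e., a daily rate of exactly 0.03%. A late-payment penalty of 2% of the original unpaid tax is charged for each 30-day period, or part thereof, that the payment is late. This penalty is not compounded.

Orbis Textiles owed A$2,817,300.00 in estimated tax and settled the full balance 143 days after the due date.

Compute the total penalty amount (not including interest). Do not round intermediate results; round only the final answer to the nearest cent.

Penalty periods: ⌈143/30⌉ = 5; penalty = 5 × 2% × A$2,817,300.00 = A$281,730.00

A$281,730.00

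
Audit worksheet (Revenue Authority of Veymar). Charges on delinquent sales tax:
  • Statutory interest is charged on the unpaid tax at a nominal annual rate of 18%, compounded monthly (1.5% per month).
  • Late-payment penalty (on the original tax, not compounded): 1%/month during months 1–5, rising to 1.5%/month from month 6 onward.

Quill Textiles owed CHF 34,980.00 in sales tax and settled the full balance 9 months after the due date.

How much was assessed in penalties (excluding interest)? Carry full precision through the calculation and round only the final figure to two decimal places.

CHF 3,847.80

Penalty, months 1–5: 5 × 1% × CHF 34,980.00 = CHF 1,749.00
Penalty, months 6–9: 4 × 1.5% × CHF 34,980.00 = CHF 2,098.80
Total penalty = CHF 1,749.00 + CHF 2,098.80 = CHF 3,847.80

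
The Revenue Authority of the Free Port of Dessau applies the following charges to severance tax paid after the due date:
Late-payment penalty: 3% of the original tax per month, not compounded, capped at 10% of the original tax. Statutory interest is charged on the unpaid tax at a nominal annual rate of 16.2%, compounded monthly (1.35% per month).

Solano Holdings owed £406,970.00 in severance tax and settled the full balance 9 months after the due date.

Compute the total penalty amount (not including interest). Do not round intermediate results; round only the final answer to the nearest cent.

Penalty (uncapped): 9 × 3% × £406,970.00 = £109,881.90; cap = 10% × £406,970.00 = £40,697.00 → penalty = £40,697.00

£40,697.00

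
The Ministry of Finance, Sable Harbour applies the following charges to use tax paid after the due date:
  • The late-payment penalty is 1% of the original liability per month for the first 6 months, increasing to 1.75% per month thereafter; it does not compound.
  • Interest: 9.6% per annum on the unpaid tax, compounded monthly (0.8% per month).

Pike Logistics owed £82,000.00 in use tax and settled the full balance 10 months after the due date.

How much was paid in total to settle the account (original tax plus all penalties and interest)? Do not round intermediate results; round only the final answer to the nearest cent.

£99,461.27

Penalty, months 1–6: 6 × 1% × £82,000.00 = £4,920.00
Penalty, months 7–10: 4 × 1.75% × £82,000.00 = £5,740.00
Interest: £82,000.00 × ((1 + 0.008)^10 − 1) = £82,000.00 × 0.0829423… = £6,801.2693…
Total = £82,000.00 + £10,660.0000 + £6,801.2693… = £99,461.27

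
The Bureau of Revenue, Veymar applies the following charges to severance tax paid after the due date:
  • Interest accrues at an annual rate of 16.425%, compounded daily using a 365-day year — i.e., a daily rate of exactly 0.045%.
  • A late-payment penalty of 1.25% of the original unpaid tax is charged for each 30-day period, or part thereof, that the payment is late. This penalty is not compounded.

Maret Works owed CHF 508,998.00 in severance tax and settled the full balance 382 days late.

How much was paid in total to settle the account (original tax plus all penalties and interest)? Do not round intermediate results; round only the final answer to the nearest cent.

CHF 687,154.00

Penalty periods: ⌈382/30⌉ = 13; penalty = 13 × 1.25% × CHF 508,998.00 = CHF 82,712.18…
Interest: CHF 508,998.00 × ((1 + 0.00045)^382 − 1) = CHF 508,998.00 × 0.18751315… = CHF 95,443.8205…
Total = CHF 508,998.00 + CHF 82,712.1750 + CHF 95,443.8205… = CHF 687,154.00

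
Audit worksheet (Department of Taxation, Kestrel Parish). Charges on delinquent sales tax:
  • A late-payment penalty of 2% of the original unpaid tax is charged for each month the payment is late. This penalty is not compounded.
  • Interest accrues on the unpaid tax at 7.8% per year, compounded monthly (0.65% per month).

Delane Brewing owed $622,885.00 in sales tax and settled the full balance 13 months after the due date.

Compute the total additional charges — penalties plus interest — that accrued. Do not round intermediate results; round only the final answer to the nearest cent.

Late-payment penalty: 13 × 2% × $622,885.00 = $161,950.10
Interest: $622,885.00 × ((1 + 0.0065)^13 − 1) = $622,885.00 × 0.0878753… = $54,736.2275…
Penalties + interest = $161,950.1000 + $54,736.2275… = $216,686.33

$216,686.33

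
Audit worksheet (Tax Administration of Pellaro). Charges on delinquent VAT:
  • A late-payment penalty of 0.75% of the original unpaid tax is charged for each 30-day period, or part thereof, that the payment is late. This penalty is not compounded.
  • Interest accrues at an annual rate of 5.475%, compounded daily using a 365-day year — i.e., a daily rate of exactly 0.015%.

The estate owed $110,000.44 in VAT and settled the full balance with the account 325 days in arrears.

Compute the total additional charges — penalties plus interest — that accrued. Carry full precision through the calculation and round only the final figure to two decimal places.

$14,570.00

Penalty periods: ⌈325/30⌉ = 11; penalty = 11 × 0.75% × $110,000.44 = $9,075.04…
Interest: $110,000.44 × ((1 + 0.00015)^325 − 1) = $110,000.44 × 0.04995399… = $5,494.9609…
Penalties + interest = $9,075.0363 + $5,494.9609… = $14,570.00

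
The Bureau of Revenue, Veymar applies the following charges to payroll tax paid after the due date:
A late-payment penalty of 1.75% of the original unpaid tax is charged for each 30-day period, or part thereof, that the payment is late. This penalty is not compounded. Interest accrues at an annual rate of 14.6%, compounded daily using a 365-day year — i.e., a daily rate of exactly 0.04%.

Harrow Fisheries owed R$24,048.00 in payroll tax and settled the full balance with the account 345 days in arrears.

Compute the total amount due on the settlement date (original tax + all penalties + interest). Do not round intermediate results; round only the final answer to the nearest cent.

Penalty periods: ⌈345/30⌉ = 12; penalty = 12 × 1.75% × R$24,048.00 = R$5,050.08
Interest: R$24,048.00 × ((1 + 0.0004)^345 − 1) = R$24,048.00 × 0.14794388… = R$3,557.7543…
Total = R$24,048.00 + R$5,050.0800 + R$3,557.7543… = R$32,655.83

R$32,655.83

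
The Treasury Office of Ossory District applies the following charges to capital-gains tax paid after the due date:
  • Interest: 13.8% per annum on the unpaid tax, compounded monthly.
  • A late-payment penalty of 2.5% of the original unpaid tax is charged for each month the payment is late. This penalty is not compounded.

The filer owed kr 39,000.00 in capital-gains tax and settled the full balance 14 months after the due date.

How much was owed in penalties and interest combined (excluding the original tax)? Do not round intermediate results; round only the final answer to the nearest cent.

Late-payment penalty: 14 × 2.5% × kr 39,000.00 = kr 13,650.00
Interest (13.8%/yr ÷ 12 = 1.15%/month): kr 39,000.00 × ((1 + 0.0115)^14 − 1) = kr 6,770.6444…
Penalties + interest = kr 13,650.0000 + kr 6,770.6444… = kr 20,420.64

kr 20,420.64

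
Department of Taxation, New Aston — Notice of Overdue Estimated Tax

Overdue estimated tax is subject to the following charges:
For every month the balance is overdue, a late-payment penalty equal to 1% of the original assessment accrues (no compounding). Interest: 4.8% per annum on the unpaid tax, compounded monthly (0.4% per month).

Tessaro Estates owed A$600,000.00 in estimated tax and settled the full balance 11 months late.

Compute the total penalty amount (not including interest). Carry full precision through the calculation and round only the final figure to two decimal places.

A$66,000.00

Late-payment penalty: 11 × 1% × A$600,000.00 = A$66,000.00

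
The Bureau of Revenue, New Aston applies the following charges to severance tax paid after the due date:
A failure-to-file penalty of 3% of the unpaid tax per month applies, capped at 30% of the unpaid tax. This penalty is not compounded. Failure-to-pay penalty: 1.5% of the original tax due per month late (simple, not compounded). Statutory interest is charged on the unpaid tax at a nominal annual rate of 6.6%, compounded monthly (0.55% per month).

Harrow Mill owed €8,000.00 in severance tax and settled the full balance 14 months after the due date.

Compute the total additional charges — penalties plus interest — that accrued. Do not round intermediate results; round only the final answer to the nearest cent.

Failure-to-file: 14 × 3% × €8,000.00 = €3,360.00, capped at 30% × €8,000.00 = €2,400.00
Failure-to-pay penalty = 1.5% × €8,000.00 × 14 mo = €1,680.00
Interest: €8,000.00 × ((1 + 0.0055)^14 − 1) = €8,000.00 × 0.0798142… = €638.5139…
Penalties + interest = €4,080.0000 + €638.5139… = €4,718.51

€4,718.51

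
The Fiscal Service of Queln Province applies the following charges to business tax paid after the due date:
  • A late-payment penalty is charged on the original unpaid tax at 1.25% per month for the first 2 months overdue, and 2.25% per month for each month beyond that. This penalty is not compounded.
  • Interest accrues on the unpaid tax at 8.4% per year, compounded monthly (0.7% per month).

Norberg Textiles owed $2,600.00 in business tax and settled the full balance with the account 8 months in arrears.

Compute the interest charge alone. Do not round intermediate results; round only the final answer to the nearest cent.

Interest: $2,600.00 × ((1 + 0.007)^8 − 1) = $2,600.00 × 0.0573914… = $149.2176…

$149.22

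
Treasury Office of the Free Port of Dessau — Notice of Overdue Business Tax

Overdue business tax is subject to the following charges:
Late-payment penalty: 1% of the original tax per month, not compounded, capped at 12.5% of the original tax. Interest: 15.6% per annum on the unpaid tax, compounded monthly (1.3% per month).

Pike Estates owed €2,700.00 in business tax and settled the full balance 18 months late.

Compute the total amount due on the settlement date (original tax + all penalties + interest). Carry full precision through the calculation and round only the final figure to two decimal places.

Penalty (uncapped): 18 × 1% × €2,700.00 = €486.00; cap = 12.5% × €2,700.00 = €337.50 → penalty = €337.50
Interest: €2,700.00 × ((1 + 0.013)^18 − 1) = €2,700.00 × 0.2617404… = €706.6991…
Total = €2,700.00 + €337.5000 + €706.6991… = €3,744.20

€3,744.20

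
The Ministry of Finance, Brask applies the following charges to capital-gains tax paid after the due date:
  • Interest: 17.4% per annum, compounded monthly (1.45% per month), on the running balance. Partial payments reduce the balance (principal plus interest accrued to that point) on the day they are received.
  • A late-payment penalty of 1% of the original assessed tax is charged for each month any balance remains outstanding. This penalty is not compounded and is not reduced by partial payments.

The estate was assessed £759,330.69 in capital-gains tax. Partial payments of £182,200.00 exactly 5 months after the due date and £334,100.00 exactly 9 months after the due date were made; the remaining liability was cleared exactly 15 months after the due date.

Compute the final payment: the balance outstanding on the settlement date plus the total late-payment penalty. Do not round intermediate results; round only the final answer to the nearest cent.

Balance at month 5: £759,330.6900 × (1 + 0.0145)^5 = £816,001.9753…
After £182,200.00 payment: £816,001.9753… − £182,200.00 = £633,801.9753…
Balance at month 9: £633,801.9753… × (1 + 0.0145)^4 = £671,369.7879…
After £334,100.00 payment: £671,369.7879… − £334,100.00 = £337,269.7879…
Balance at month 15: £337,269.7879… × (1 + 0.0145)^6 = £367,696.7132…
Penalty: 15 × 1% × £759,330.69 = £113,899.60…
Final settlement = outstanding balance + penalty = £367,696.7132… + £113,899.60… = £481,596.32

£481,596.32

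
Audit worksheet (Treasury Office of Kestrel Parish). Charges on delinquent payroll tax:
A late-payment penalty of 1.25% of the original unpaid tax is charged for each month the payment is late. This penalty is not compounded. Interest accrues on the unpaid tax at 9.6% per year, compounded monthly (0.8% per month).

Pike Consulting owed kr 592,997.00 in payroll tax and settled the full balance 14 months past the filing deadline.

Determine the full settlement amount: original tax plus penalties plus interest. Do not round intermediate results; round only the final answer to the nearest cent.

kr 766,753.74

Late-payment penalty = 1.25% × kr 592,997.00 × 14 mo = kr 103,774.48…
Interest: kr 592,997.00 × ((1 + 0.008)^14 − 1) = kr 592,997.00 × 0.1180145… = kr 69,982.2649…
Total = kr 592,997.00 + kr 103,774.4750 + kr 69,982.2649… = kr 766,753.74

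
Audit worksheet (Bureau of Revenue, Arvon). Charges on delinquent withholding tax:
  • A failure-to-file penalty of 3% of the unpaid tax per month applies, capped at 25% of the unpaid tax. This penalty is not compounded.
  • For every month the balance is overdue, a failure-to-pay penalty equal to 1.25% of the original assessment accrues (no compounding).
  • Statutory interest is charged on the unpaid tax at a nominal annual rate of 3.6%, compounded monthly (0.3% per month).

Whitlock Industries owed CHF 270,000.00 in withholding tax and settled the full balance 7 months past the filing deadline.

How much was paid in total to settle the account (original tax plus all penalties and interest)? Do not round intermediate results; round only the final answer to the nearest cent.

CHF 356,046.29

Failure-to-file: 7 × 3% × CHF 270,000.00 = CHF 56,700.00 (under the 25% cap)
Failure-to-pay penalty = 1.25% × CHF 270,000.00 × 7 mo = CHF 23,625.00
Interest: CHF 270,000.00 × ((1 + 0.003)^7 − 1) = CHF 270,000.00 × 0.0211899… = CHF 5,721.2859…
Total = CHF 270,000.00 + CHF 80,325.0000 + CHF 5,721.2859… = CHF 356,046.29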